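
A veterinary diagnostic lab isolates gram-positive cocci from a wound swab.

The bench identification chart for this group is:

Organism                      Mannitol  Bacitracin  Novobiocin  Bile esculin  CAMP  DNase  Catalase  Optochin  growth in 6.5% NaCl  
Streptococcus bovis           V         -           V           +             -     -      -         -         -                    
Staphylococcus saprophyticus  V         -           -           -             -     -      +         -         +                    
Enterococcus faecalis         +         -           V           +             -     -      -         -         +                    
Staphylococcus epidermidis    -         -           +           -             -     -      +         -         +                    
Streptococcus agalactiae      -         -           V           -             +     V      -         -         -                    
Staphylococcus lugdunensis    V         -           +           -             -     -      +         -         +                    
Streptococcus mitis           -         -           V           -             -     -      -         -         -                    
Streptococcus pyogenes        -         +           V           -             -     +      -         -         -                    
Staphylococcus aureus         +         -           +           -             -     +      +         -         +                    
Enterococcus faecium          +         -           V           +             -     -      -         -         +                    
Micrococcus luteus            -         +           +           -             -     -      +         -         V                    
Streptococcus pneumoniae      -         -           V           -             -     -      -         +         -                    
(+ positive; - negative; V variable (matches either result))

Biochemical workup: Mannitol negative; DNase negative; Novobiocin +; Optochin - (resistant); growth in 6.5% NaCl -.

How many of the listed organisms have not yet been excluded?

4

Novobiocin +: excludes Staphylococcus saprophyticus — 11 left.
Optochin -: excludes Streptococcus pneumoniae — 10 left.
Mannitol -: excludes Enterococcus faecalis, Staphylococcus aureus, Enterococcus faecium — 7 left.
DNase -: excludes Streptococcus pyogenes — 6 left.
growth in 6.5% NaCl -: excludes Staphylococcus epidermidis, Staphylococcus lugdunensis — 4 left.
Still consistent: Micrococcus luteus, Streptococcus agalactiae, Streptococcus bovis, Streptococcus mitis.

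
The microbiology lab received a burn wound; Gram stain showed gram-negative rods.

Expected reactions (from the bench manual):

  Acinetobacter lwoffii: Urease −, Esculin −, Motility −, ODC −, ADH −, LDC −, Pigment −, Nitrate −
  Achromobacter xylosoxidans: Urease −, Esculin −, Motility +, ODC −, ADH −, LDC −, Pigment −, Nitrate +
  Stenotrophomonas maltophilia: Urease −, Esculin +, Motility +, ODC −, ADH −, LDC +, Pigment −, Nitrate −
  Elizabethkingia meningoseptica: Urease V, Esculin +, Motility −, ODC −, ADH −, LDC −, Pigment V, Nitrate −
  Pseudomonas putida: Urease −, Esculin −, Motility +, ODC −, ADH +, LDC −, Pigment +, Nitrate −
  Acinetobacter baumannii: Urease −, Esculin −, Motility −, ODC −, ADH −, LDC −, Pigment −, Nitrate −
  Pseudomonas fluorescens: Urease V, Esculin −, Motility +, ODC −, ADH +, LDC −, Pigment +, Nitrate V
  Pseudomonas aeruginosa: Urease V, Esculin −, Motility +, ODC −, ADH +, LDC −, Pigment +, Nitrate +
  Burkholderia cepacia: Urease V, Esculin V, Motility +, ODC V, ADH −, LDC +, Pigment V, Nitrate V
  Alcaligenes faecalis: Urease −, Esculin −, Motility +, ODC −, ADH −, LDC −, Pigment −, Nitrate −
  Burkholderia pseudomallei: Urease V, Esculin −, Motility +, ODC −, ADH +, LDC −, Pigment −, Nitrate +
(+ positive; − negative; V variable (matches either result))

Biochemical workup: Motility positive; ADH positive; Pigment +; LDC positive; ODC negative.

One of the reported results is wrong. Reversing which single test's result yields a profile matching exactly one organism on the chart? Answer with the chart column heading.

ADH

As reported, no row in the chart matches all 5 reactions.
Reversing Motility → still no organism matches.
Reversing LDC → 3 organisms match (not unique).
Reversing Pigment → still no organism matches.
Reversing ODC → still no organism matches.
Reversing ADH (to −) → unique match: Burkholderia cepacia.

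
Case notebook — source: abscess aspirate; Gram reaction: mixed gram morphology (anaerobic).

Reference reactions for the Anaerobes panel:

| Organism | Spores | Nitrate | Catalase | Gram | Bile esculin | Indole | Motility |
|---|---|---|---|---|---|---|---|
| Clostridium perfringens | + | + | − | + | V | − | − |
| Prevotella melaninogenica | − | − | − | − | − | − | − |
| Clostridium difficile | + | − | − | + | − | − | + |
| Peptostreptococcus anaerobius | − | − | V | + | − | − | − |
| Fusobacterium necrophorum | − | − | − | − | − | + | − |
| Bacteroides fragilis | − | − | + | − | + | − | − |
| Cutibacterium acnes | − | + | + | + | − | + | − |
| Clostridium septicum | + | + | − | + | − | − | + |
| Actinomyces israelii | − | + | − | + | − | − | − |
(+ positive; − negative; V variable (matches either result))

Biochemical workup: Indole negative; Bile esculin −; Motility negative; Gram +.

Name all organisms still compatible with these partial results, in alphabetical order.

Actinomyces israelii, Clostridium perfringens, Peptostreptococcus anaerobius

Bile esculin −: excludes Bacteroides fragilis — 8 left.
Gram +: excludes Prevotella melaninogenica, Fusobacterium necrophorum — 6 left.
Indole −: excludes Cutibacterium acnes — 5 left.
Motility −: excludes Clostridium difficile, Clostridium septicum — 3 left.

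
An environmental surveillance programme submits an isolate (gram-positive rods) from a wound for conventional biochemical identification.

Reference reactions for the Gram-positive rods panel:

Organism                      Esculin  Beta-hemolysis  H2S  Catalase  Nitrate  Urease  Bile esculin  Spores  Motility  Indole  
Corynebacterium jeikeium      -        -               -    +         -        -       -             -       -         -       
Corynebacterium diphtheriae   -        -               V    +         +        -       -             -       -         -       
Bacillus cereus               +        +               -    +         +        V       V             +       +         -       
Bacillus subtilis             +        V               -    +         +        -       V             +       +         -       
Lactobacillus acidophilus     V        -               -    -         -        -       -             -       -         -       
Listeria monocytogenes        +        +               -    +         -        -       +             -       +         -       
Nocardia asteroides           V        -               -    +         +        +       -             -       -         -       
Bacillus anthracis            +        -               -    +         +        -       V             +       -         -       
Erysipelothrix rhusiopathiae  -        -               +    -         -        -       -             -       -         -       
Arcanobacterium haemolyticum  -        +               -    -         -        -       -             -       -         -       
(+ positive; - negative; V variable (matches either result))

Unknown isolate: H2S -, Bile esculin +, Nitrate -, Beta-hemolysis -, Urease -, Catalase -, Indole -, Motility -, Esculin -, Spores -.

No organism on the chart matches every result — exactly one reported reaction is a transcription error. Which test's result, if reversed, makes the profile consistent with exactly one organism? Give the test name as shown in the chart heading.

As reported, no row in the chart matches all 10 reactions.
Reversing Urease → still no organism matches.
Reversing Spores → still no organism matches.
Reversing Beta-hemolysis → still no organism matches.
Reversing Esculin → still no organism matches.
Reversing H2S → still no organism matches.
Reversing Bile esculin (to -) → unique match: Lactobacillus acidophilus.
Reversing Indole → still no organism matches.
Reversing Nitrate → still no organism matches.
Reversing Motility → still no organism matches.
Reversing Catalase → still no organism matches.

Bile esculin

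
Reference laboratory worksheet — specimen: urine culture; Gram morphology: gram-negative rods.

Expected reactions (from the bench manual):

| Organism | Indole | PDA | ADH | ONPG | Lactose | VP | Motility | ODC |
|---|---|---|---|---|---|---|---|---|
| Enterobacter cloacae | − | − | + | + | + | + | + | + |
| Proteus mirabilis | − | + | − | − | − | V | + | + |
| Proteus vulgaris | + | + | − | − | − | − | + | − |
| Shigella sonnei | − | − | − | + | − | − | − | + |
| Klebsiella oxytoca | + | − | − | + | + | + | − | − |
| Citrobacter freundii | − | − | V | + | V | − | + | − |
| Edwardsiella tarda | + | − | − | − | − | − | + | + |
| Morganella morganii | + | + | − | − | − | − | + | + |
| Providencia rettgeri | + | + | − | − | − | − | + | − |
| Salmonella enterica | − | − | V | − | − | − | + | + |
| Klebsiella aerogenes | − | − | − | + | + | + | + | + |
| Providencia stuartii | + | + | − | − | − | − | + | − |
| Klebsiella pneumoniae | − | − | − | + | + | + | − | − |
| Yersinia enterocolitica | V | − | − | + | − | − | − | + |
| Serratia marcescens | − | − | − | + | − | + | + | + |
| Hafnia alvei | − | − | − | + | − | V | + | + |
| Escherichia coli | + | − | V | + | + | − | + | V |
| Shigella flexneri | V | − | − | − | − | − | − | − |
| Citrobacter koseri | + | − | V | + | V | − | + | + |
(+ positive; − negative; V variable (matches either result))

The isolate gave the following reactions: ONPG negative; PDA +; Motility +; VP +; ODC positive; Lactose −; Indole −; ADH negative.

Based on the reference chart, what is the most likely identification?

VP +: excludes 12 organisms — 7 left.
Indole −: excludes Klebsiella oxytoca — 6 left.
Lactose −: excludes Enterobacter cloacae, Klebsiella aerogenes, Klebsiella pneumoniae — 3 left.
ONPG −: excludes Serratia marcescens, Hafnia alvei — 1 left.
Motility +: the one remaining candidate is consistent.
ADH −: the one remaining candidate is consistent.
PDA +: the one remaining candidate is consistent.
ODC +: the one remaining candidate is consistent.

Proteus mirabilis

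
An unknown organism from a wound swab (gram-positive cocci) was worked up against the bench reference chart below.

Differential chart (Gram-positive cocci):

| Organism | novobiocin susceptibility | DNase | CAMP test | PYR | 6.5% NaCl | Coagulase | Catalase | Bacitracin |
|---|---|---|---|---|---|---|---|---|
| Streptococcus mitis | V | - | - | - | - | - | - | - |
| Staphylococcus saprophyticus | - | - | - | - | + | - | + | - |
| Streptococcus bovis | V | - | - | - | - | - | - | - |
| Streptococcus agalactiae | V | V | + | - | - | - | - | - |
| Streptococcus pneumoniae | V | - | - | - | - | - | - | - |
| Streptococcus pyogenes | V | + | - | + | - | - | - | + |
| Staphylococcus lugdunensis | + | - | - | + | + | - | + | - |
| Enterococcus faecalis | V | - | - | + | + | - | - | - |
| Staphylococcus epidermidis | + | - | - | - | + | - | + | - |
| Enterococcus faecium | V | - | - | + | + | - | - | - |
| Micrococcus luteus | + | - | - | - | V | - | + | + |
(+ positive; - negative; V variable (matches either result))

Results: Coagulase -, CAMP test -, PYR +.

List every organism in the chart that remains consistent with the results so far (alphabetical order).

Enterococcus faecalis, Enterococcus faecium, Staphylococcus lugdunensis, Streptococcus pyogenes

Coagulase -: all 11 remaining candidates are consistent.
CAMP test -: excludes Streptococcus agalactiae — 10 left.
PYR +: excludes 6 organisms — 4 left.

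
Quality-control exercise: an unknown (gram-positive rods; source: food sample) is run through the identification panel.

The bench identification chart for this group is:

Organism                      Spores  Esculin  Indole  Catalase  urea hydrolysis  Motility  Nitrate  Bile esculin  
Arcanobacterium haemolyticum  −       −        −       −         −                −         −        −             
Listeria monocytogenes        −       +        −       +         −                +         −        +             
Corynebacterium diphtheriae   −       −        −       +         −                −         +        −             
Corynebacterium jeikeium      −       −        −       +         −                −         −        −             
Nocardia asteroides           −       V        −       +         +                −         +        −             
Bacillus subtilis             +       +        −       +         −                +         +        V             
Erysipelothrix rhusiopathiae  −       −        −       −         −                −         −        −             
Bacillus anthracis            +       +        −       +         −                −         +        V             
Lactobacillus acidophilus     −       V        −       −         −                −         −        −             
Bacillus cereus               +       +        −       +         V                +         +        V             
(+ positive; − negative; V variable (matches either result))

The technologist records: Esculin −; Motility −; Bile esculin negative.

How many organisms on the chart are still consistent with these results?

6

Motility −: excludes Listeria monocytogenes, Bacillus subtilis, Bacillus cereus — 7 left.
Bile esculin −: all 7 remaining candidates are consistent.
Esculin −: excludes Bacillus anthracis — 6 left.
Still consistent: Arcanobacterium haemolyticum, Corynebacterium diphtheriae, Corynebacterium jeikeium, Erysipelothrix rhusiopathiae, Lactobacillus acidophilus, Nocardia asteroides.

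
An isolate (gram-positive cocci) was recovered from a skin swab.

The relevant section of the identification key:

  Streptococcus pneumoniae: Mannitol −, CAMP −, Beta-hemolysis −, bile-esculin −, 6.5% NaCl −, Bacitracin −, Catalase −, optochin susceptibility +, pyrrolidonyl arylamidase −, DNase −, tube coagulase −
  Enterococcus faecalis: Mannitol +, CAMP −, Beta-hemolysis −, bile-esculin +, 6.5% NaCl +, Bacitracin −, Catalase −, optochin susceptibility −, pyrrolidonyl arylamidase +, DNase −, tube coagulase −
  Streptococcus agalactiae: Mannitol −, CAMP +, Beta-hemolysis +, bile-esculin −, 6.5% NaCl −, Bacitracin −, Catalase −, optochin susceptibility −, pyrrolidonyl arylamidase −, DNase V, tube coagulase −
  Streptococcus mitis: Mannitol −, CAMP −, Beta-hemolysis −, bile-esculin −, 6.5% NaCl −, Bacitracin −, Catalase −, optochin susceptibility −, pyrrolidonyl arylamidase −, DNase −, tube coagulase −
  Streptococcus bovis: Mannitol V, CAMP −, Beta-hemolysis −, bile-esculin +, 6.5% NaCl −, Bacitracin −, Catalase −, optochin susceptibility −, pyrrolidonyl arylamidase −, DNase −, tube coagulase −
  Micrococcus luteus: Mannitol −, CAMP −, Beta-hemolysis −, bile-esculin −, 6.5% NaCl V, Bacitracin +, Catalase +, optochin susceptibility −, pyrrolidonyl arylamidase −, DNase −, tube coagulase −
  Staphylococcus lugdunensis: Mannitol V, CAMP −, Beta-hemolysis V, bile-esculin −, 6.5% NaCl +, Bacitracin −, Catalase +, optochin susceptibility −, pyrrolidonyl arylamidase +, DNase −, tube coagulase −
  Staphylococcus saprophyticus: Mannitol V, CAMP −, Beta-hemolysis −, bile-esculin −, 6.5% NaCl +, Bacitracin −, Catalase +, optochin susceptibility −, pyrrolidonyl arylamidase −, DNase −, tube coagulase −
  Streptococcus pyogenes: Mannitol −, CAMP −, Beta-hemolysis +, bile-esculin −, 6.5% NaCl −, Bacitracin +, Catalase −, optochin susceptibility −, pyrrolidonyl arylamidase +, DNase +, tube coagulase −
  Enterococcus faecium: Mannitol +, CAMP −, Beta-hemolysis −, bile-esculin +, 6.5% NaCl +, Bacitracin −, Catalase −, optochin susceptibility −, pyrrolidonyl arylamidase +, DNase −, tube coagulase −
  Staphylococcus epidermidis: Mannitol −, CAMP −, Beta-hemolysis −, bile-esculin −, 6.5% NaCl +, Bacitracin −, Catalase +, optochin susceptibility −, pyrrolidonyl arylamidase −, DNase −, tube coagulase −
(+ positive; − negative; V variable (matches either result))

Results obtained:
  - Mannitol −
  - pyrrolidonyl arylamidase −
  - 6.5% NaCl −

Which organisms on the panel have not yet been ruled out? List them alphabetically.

Mannitol −: excludes Enterococcus faecalis, Enterococcus faecium — 9 left.
6.5% NaCl −: excludes Staphylococcus lugdunensis, Staphylococcus saprophyticus, Staphylococcus epidermidis — 6 left.
pyrrolidonyl arylamidase −: excludes Streptococcus pyogenes — 5 left.

Micrococcus luteus, Streptococcus agalactiae, Streptococcus bovis, Streptococcus mitis, Streptococcus pneumoniae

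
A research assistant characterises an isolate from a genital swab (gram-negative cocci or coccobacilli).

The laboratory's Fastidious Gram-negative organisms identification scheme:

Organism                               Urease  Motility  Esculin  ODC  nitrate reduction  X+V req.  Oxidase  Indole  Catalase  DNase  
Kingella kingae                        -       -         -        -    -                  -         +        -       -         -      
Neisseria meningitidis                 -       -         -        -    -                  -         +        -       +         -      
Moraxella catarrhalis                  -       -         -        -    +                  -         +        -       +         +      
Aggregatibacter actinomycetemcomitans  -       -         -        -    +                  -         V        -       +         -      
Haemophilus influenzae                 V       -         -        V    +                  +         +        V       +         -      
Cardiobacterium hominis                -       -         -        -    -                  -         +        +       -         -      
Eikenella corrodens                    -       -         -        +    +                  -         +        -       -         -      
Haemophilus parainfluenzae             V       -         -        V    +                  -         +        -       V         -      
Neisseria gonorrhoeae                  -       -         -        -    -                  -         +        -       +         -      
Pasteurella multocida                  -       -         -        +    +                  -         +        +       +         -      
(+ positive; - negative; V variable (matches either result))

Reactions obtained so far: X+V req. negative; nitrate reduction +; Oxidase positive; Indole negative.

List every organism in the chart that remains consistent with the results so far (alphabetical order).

Oxidase +: all 10 remaining candidates are consistent.
Indole -: excludes Cardiobacterium hominis, Pasteurella multocida — 8 left.
X+V req. -: excludes Haemophilus influenzae — 7 left.
nitrate reduction +: excludes Kingella kingae, Neisseria meningitidis, Neisseria gonorrhoeae — 4 left.

Aggregatibacter actinomycetemcomitans, Eikenella corrodens, Haemophilus parainfluenzae, Moraxella catarrhalis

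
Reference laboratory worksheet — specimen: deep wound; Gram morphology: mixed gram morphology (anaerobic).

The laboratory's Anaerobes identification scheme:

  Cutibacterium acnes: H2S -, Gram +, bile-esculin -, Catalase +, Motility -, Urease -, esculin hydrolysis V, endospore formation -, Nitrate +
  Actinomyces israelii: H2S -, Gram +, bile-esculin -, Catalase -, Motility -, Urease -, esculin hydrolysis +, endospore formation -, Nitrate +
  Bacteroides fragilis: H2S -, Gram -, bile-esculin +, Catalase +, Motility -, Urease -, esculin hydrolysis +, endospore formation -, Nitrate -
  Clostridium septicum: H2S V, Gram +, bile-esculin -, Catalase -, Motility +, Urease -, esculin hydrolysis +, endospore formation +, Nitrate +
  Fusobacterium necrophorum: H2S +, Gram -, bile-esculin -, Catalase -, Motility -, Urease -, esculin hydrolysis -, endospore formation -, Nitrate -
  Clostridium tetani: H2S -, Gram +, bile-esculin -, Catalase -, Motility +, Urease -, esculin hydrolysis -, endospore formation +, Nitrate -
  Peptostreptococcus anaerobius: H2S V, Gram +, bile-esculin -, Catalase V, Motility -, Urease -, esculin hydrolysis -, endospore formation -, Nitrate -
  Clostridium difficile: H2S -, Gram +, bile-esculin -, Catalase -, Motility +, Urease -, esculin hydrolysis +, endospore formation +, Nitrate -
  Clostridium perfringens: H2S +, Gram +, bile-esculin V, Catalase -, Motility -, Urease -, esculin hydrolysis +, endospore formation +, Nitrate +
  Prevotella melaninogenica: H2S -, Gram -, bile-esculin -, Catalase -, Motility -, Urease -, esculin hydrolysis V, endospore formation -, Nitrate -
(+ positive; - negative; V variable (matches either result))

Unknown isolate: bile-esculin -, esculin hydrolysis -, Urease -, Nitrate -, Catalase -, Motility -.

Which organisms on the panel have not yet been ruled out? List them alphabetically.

bile-esculin -: excludes Bacteroides fragilis — 9 left.
Catalase -: excludes Cutibacterium acnes — 8 left.
esculin hydrolysis -: excludes Actinomyces israelii, Clostridium septicum, Clostridium difficile, Clostridium perfringens — 4 left.
Urease -: all 4 remaining candidates are consistent.
Nitrate -: all 4 remaining candidates are consistent.
Motility -: excludes Clostridium tetani — 3 left.

Fusobacterium necrophorum, Peptostreptococcus anaerobius, Prevotella melaninogenica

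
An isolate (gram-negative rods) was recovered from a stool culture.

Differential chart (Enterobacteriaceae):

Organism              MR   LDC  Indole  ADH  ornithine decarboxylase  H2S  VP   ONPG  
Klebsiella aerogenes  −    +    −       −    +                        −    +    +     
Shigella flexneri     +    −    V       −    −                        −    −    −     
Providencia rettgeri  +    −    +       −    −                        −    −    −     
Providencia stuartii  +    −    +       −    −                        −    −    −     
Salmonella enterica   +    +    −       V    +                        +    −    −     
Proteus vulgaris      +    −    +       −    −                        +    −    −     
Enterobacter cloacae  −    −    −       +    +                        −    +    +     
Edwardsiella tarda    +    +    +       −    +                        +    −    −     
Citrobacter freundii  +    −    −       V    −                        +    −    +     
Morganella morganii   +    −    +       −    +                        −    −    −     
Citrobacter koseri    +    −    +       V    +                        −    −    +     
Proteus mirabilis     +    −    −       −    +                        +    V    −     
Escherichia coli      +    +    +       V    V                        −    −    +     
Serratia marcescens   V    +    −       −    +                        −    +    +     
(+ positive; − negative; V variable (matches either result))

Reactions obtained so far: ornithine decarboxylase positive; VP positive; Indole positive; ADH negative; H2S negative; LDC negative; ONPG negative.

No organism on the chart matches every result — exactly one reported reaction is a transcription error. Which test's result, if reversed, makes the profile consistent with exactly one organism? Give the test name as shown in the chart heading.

As reported, no row in the chart matches all 7 reactions.
Reversing H2S → still no organism matches.
Reversing VP (to −) → unique match: Morganella morganii.
Reversing LDC → still no organism matches.
Reversing ADH → still no organism matches.
Reversing ornithine decarboxylase → still no organism matches.
Reversing ONPG → still no organism matches.
Reversing Indole → still no organism matches.

VP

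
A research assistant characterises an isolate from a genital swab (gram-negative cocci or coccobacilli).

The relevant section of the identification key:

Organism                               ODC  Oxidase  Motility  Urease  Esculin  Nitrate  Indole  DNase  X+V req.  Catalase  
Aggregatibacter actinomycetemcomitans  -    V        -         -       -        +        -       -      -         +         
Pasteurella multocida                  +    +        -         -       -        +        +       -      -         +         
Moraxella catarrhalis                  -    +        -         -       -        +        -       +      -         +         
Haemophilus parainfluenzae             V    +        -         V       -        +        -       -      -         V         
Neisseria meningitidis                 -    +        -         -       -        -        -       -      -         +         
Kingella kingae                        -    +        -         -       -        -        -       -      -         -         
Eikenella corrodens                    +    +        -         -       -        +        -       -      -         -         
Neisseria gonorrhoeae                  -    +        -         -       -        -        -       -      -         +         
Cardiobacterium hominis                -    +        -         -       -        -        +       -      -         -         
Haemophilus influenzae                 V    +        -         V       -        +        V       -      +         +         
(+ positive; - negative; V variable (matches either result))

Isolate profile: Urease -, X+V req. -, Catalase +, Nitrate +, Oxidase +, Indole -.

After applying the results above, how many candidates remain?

Catalase +: excludes Kingella kingae, Eikenella corrodens, Cardiobacterium hominis — 7 left.
Urease -: all 7 remaining candidates are consistent.
Oxidase +: all 7 remaining candidates are consistent.
X+V req. -: excludes Haemophilus influenzae — 6 left.
Indole -: excludes Pasteurella multocida — 5 left.
Nitrate +: excludes Neisseria meningitidis, Neisseria gonorrhoeae — 3 left.
Still consistent: Aggregatibacter actinomycetemcomitans, Haemophilus parainfluenzae, Moraxella catarrhalis.

3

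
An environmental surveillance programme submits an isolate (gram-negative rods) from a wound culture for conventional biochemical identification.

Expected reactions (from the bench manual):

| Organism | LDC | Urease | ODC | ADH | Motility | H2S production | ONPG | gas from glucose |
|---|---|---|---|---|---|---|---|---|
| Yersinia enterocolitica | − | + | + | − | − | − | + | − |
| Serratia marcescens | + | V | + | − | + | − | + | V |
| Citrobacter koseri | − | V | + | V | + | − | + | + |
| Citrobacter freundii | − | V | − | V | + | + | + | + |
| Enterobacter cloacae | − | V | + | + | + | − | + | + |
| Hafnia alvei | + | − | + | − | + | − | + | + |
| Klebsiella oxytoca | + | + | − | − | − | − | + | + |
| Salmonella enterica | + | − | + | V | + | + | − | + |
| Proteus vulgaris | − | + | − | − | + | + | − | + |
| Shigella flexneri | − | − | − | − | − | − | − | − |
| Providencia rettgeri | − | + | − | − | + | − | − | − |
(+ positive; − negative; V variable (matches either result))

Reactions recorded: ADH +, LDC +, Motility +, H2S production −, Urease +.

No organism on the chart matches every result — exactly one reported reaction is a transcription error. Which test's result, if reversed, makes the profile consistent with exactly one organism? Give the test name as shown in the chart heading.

As reported, no row in the chart matches all 5 reactions.
Reversing ADH (to −) → unique match: Serratia marcescens.
Reversing Urease → still no organism matches.
Reversing H2S production → still no organism matches.
Reversing LDC → 2 organisms match (not unique).
Reversing Motility → still no organism matches.

ADH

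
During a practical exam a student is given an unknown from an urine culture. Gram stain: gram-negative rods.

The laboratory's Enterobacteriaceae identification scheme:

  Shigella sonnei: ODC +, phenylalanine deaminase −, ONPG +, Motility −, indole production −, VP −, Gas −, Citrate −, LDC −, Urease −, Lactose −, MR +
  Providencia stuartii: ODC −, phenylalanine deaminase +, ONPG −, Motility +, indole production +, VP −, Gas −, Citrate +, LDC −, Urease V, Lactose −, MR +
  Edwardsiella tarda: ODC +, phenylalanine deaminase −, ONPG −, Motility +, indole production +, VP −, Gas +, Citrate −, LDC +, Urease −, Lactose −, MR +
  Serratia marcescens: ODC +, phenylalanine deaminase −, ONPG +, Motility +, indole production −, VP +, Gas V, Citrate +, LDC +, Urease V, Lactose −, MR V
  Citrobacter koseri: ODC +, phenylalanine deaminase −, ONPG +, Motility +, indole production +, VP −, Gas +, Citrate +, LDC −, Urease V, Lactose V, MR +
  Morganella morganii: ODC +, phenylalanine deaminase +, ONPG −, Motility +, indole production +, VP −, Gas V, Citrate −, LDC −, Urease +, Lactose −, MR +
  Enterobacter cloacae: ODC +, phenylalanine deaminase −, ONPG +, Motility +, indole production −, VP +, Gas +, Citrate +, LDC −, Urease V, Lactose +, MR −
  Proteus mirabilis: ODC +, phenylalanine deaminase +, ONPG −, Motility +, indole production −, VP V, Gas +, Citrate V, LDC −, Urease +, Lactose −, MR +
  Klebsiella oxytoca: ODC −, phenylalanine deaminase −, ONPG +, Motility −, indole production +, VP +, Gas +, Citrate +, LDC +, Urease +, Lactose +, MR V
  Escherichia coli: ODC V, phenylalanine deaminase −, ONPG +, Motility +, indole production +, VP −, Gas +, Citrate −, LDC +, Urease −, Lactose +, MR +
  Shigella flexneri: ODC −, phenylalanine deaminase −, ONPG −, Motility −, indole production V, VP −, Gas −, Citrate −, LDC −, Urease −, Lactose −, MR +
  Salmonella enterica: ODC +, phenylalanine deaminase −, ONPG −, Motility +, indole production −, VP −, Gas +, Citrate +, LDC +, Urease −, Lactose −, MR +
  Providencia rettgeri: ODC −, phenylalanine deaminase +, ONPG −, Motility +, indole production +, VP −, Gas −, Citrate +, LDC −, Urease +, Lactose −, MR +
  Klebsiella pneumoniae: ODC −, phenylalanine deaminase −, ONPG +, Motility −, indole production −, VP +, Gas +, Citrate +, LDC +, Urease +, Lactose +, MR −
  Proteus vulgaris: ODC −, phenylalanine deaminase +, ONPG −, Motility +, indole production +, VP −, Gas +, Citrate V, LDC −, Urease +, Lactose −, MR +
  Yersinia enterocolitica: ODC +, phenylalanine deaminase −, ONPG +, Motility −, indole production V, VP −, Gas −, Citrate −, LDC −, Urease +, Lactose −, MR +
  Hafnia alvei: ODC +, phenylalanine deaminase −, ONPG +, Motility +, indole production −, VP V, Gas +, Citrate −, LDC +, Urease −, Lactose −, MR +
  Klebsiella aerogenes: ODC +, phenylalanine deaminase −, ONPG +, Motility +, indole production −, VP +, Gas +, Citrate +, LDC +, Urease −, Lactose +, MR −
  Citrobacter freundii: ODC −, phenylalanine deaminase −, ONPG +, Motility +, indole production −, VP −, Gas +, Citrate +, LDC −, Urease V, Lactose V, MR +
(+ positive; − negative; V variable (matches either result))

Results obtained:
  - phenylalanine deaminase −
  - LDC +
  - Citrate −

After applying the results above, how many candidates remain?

3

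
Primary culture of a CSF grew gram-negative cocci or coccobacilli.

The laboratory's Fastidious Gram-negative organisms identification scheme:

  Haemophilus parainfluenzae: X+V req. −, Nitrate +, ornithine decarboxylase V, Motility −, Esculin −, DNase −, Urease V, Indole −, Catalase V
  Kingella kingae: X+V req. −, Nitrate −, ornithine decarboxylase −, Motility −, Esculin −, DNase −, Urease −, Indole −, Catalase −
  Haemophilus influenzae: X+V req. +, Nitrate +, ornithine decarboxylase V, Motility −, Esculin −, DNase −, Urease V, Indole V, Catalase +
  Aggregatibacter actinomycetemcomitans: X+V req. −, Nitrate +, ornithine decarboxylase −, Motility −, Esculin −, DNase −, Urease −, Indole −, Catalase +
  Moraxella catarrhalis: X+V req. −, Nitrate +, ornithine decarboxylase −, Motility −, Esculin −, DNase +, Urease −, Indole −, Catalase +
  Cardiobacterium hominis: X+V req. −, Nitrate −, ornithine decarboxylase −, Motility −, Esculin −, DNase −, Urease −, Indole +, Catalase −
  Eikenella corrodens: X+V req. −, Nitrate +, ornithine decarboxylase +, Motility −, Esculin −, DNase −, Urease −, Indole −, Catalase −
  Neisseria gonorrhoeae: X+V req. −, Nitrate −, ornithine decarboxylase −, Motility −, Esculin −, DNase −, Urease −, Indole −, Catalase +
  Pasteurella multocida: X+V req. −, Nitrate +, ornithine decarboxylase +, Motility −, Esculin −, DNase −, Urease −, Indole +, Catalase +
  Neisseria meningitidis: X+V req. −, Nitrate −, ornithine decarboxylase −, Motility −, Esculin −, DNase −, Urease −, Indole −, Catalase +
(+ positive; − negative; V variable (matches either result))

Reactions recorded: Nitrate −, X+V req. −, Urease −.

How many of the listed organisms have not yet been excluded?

X+V req. −: excludes Haemophilus influenzae — 9 left.
Nitrate −: excludes 5 organisms — 4 left.
Urease −: all 4 remaining candidates are consistent.
Still consistent: Cardiobacterium hominis, Kingella kingae, Neisseria gonorrhoeae, Neisseria meningitidis.

4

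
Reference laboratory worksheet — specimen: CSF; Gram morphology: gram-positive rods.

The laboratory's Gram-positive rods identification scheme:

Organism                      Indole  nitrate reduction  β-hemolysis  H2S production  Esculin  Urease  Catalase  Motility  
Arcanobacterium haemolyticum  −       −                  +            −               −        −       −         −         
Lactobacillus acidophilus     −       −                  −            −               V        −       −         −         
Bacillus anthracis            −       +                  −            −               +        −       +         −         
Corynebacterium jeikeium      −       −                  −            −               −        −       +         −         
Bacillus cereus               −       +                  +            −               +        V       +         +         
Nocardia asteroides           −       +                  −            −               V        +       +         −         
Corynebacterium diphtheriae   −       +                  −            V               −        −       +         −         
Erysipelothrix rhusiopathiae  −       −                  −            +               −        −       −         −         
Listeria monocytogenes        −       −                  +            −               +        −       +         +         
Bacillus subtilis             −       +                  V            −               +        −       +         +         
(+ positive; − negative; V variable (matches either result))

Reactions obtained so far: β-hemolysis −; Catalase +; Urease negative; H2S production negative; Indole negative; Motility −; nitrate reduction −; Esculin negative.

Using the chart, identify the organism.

β-hemolysis −: excludes Arcanobacterium haemolyticum, Bacillus cereus, Listeria monocytogenes — 7 left.
Urease −: excludes Nocardia asteroides — 6 left.
Catalase +: excludes Lactobacillus acidophilus, Erysipelothrix rhusiopathiae — 4 left.
Motility −: excludes Bacillus subtilis — 3 left.
nitrate reduction −: excludes Bacillus anthracis, Corynebacterium diphtheriae — 1 left.
H2S production −: the one remaining candidate is consistent.
Indole −: the one remaining candidate is consistent.
Esculin −: the one remaining candidate is consistent.

Corynebacterium jeikeium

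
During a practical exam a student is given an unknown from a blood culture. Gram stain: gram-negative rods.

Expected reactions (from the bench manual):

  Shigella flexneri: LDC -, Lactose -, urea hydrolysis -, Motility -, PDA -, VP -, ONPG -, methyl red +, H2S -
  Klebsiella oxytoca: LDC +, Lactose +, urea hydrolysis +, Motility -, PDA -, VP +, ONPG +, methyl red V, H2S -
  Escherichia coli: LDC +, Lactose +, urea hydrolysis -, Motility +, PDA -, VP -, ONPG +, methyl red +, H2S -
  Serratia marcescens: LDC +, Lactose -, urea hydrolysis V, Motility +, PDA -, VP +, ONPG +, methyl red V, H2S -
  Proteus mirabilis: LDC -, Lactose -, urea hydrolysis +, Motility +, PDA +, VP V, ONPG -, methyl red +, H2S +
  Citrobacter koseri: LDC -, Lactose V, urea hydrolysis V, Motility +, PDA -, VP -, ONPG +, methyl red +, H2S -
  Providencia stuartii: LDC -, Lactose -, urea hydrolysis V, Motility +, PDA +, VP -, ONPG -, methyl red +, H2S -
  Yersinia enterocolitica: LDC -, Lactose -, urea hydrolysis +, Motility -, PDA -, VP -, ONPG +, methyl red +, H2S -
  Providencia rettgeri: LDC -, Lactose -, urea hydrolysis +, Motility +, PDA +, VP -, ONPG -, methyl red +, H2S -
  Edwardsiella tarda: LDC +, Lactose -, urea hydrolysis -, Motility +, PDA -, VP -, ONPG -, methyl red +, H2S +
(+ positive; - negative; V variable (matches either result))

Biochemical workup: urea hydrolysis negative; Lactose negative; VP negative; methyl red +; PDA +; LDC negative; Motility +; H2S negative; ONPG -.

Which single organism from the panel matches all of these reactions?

Providencia stuartii

Motility +: excludes Shigella flexneri, Klebsiella oxytoca, Yersinia enterocolitica — 7 left.
methyl red +: all 7 remaining candidates are consistent.
urea hydrolysis -: excludes Proteus mirabilis, Providencia rettgeri — 5 left.
PDA +: excludes Escherichia coli, Serratia marcescens, Citrobacter koseri, Edwardsiella tarda — 1 left.
ONPG -: the one remaining candidate is consistent.
LDC -: the one remaining candidate is consistent.
Lactose -: the one remaining candidate is consistent.
H2S -: the one remaining candidate is consistent.
VP -: the one remaining candidate is consistent.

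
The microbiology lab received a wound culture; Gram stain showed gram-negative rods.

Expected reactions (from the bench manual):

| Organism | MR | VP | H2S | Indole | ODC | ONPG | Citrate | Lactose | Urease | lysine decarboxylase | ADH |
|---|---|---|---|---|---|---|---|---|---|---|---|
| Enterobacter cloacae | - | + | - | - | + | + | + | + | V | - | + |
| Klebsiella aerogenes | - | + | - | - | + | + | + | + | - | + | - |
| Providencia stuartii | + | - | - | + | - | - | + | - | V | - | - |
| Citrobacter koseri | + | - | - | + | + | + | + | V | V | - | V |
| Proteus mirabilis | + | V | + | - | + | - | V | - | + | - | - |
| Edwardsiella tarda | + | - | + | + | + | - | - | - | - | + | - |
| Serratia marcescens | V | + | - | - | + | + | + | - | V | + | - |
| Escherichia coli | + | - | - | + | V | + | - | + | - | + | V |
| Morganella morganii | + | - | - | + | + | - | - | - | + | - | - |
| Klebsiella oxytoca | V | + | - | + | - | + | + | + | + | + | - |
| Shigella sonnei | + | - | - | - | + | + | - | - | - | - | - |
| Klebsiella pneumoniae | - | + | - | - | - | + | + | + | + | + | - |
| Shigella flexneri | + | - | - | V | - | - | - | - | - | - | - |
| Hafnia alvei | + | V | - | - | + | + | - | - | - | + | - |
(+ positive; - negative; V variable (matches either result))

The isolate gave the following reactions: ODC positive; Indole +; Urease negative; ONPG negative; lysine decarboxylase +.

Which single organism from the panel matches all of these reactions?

Edwardsiella tarda

ONPG -: excludes 9 organisms — 5 left.
Urease -: excludes Proteus mirabilis, Morganella morganii — 3 left.
Indole +: all 3 remaining candidates are consistent.
lysine decarboxylase +: excludes Providencia stuartii, Shigella flexneri — 1 left.
ODC +: the one remaining candidate is consistent.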